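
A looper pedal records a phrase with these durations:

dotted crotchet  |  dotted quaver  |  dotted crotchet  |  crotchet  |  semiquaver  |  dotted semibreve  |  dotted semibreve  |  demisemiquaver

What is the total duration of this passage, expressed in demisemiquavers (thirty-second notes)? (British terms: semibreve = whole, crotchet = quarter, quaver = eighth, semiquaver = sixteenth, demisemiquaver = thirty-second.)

Express everything in thirty-second notes: dotted crotchet = 12; dotted quaver = 6; dotted crotchet = 12; crotchet = 8; semiquaver = 2; dotted semibreve = 48; dotted semibreve = 48; demisemiquaver = 1.
Total: 12 + 6 + 12 + 8 + 2 + 48 + 48 + 1 = 137 thirty-second notes.

137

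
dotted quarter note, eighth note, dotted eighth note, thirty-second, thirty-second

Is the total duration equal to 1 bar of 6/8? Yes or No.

Yes

One bar of 6/8 = 24 thirty-second notes.
Working in thirty-second notes: dotted quarter note = 12; eighth note = 4; dotted eighth note = 6; thirty-second = 1; thirty-second = 1.
Altogether 12 + 4 + 6 + 1 + 1 = 24.
24 equals 24, so the answer is Yes.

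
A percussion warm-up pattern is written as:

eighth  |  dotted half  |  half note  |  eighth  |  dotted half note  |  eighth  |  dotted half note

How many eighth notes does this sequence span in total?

Convert each value to eighth notes: eighth = 1; dotted half = 6; half note = 4; eighth = 1; dotted half note = 6; eighth = 1; dotted half note = 6.
Adding: 1 + 6 + 4 + 1 + 6 + 1 + 6 = 25 eighth notes.

25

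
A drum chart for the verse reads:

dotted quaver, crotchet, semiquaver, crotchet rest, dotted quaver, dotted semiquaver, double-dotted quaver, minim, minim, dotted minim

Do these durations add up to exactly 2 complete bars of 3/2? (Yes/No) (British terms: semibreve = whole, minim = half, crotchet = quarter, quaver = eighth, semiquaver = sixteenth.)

One bar of 3/2 = 48 thirty-second notes, so 2 bars = 96.
Each duration in thirty-second notes: dotted quaver = 6; crotchet = 8; semiquaver = 2; crotchet rest = 8; dotted quaver = 6; dotted semiquaver = 3; double-dotted quaver = 7; minim = 16; minim = 16; dotted minim = 24.
Total: 6 + 8 + 2 + 8 + 6 + 3 + 7 + 16 + 16 + 24 = 96.
96 equals 96, so the answer is Yes.

Yes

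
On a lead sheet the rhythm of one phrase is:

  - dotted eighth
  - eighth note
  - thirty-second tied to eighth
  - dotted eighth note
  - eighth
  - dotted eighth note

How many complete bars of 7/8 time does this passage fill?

One bar of 7/8 = 28 thirty-second notes.
Convert each value to thirty-second notes: dotted eighth = 6; eighth note = 4; thirty-second tied to eighth (thirty-second + eighth) = 5; dotted eighth note = 6; eighth = 4; dotted eighth note = 6.
Altogether 6 + 4 + 5 + 6 + 4 + 6 = 31.
31 ÷ 28 = 1 complete bar with 3 left over.

1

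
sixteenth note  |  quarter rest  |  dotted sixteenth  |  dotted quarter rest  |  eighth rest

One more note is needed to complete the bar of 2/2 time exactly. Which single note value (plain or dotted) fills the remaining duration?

dotted sixteenth note

The bar of 2/2 = 32 thirty-second notes.
Express everything in thirty-second notes: sixteenth note = 2; quarter rest = 8; dotted sixteenth = 3; dotted quarter rest = 12; eighth rest = 4.
Adding: 2 + 8 + 3 + 12 + 4 = 29.
Remaining: 32 − 29 = 3 thirty-second notes, which is a dotted sixteenth note.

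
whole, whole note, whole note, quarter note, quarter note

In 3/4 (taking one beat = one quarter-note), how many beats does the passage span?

One quarter-note beat = 2 eighth notes.
Each duration in eighth notes: whole = 8; whole note = 8; whole note = 8; quarter note = 2; quarter note = 2.
Altogether 8 + 8 + 8 + 2 + 2 = 28.
28 ÷ 2 = 14 beats.

14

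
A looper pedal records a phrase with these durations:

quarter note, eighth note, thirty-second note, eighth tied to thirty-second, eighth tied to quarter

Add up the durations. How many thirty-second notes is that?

30

Convert each value to thirty-second notes: quarter note = 8; eighth note = 4; thirty-second note = 1; eighth tied to thirty-second (eighth + thirty-second) = 5; eighth tied to quarter (eighth + quarter) = 12.
Sum: 8 + 4 + 1 + 5 + 12 = 30 thirty-second notes.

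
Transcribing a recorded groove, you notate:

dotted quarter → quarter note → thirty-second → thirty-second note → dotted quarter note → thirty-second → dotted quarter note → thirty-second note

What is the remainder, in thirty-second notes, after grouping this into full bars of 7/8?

One bar of 7/8 = 28 thirty-second notes.
In thirty-second notes: dotted quarter = 12; quarter note = 8; thirty-second = 1; thirty-second note = 1; dotted quarter note = 12; thirty-second = 1; dotted quarter note = 12; thirty-second note = 1.
Total: 12 + 8 + 1 + 1 + 12 + 1 + 12 + 1 = 48.
48 ÷ 28 = 1 complete bar with 20 thirty-second notes remaining.

20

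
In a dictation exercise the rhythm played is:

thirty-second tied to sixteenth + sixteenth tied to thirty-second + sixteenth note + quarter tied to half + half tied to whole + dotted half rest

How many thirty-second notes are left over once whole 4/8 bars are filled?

One bar of 4/8 = 16 thirty-second notes.
Each duration in thirty-second notes: thirty-second tied to sixteenth (thirty-second + sixteenth) = 3; sixteenth tied to thirty-second (sixteenth + thirty-second) = 3; sixteenth note = 2; quarter tied to half (quarter + half) = 24; half tied to whole (half + whole) = 48; dotted half rest = 24.
Adding: 3 + 3 + 2 + 24 + 48 + 24 = 104.
104 ÷ 16 = 6 complete bars with 8 thirty-second notes remaining.

8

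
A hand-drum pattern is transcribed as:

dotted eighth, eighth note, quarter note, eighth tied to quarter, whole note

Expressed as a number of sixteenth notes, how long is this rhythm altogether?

31

Working in sixteenth notes: dotted eighth = 3; eighth note = 2; quarter note = 4; eighth tied to quarter (eighth + quarter) = 6; whole note = 16.
Sum: 3 + 2 + 4 + 6 + 16 = 31 sixteenth notes.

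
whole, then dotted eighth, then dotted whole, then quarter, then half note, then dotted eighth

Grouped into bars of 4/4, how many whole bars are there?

One bar of 4/4 = 16 sixteenth notes.
Convert each value to sixteenth notes: whole = 16; dotted eighth = 3; dotted whole = 24; quarter = 4; half note = 8; dotted eighth = 3.
Sum: 16 + 3 + 24 + 4 + 8 + 3 = 58.
58 ÷ 16 = 3 complete bars with 10 left over.

3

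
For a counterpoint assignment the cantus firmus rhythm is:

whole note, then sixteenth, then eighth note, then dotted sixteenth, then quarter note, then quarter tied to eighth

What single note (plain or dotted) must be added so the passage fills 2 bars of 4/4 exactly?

2 bars of 4/4 = 64 thirty-second notes.
Convert each value to thirty-second notes: whole note = 32; sixteenth = 2; eighth note = 4; dotted sixteenth = 3; quarter note = 8; quarter tied to eighth (quarter + eighth) = 12.
Altogether 32 + 2 + 4 + 3 + 8 + 12 = 61.
Remaining: 64 − 61 = 3 thirty-second notes, which is a dotted sixteenth note.

dotted sixteenth note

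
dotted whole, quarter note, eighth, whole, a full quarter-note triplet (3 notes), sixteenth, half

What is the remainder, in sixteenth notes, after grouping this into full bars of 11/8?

One bar of 11/8 = 22 sixteenth notes.
Each duration in sixteenth notes: dotted whole = 24; quarter note = 4; eighth = 2; whole = 16; a full quarter-note triplet (3 notes) (three triplet quarters span one half) = 8; sixteenth = 1; half = 8.
Altogether 24 + 4 + 2 + 16 + 8 + 1 + 8 = 63.
63 ÷ 22 = 2 complete bars with 19 sixteenth notes remaining.

19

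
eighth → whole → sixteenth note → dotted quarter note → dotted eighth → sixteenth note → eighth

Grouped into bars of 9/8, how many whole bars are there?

1

One bar of 9/8 = 18 sixteenth notes.
Convert each value to sixteenth notes: eighth = 2; whole = 16; sixteenth note = 1; dotted quarter note = 6; dotted eighth = 3; sixteenth note = 1; eighth = 2.
Sum: 2 + 16 + 1 + 6 + 3 + 1 + 2 = 31.
31 ÷ 18 = 1 complete bar with 13 left over.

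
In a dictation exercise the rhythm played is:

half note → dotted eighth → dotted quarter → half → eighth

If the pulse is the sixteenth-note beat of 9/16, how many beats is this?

One sixteenth-note beat = 2 thirty-second notes.
Express everything in thirty-second notes: half note = 16; dotted eighth = 6; dotted quarter = 12; half = 16; eighth = 4.
Adding: 16 + 6 + 12 + 16 + 4 = 54.
54 ÷ 2 = 27 beats.

27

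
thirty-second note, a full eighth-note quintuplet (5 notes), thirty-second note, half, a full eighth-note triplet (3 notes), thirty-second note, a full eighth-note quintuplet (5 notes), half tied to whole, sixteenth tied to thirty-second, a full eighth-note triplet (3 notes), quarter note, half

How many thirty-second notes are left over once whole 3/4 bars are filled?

22

One bar of 3/4 = 24 thirty-second notes.
Each duration in thirty-second notes: thirty-second note = 1; a full eighth-note quintuplet (5 notes) (five quintuplet eighths span one half) = 16; thirty-second note = 1; half = 16; a full eighth-note triplet (3 notes) (three triplet eighths span one quarter) = 8; thirty-second note = 1; a full eighth-note quintuplet (5 notes) (five quintuplet eighths span one half) = 16; half tied to whole (half + whole) = 48; sixteenth tied to thirty-second (sixteenth + thirty-second) = 3; a full eighth-note triplet (3 notes) (three triplet eighths span one quarter) = 8; quarter note = 8; half = 16.
Total: 1 + 16 + 1 + 16 + 8 + 1 + 16 + 48 + 3 + 8 + 8 + 16 = 142.
142 ÷ 24 = 5 complete bars with 22 thirty-second notes remaining.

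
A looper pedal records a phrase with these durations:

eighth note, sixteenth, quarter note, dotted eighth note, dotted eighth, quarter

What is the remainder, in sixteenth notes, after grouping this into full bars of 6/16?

One bar of 6/16 = 6 sixteenth notes.
In sixteenth notes: eighth note = 2; sixteenth = 1; quarter note = 4; dotted eighth note = 3; dotted eighth = 3; quarter = 4.
Adding: 2 + 1 + 4 + 3 + 3 + 4 = 17.
17 ÷ 6 = 2 complete bars with 5 sixteenth notes remaining.

5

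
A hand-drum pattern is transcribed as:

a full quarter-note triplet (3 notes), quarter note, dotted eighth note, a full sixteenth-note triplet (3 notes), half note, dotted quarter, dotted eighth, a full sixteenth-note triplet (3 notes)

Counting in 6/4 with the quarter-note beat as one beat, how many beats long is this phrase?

One quarter-note beat = 4 sixteenth notes.
Each duration in sixteenth notes: a full quarter-note triplet (3 notes) (three triplet quarters span one half) = 8; quarter note = 4; dotted eighth note = 3; a full sixteenth-note triplet (3 notes) (three triplet sixteenths span one eighth) = 2; half note = 8; dotted quarter = 6; dotted eighth = 3; a full sixteenth-note triplet (3 notes) (three triplet sixteenths span one eighth) = 2.
Sum: 8 + 4 + 3 + 2 + 8 + 6 + 3 + 2 = 36.
36 ÷ 4 = 9 beats.

9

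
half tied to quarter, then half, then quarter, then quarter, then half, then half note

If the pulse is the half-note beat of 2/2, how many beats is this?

5.5

One half-note beat = 2 quarter notes.
Express everything in quarter notes: half tied to quarter (half + quarter) = 3; half = 2; quarter = 1; quarter = 1; half = 2; half note = 2.
Total: 3 + 2 + 1 + 1 + 2 + 2 = 11.
11 ÷ 2 = 5.5 beats.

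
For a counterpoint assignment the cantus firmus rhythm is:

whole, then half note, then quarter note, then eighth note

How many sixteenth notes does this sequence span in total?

30

Working in sixteenth notes: whole = 16; half note = 8; quarter note = 4; eighth note = 2.
Total: 16 + 8 + 4 + 2 = 30 sixteenth notes.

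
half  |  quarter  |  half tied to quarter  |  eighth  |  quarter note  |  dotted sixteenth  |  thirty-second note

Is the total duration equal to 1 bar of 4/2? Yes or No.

One bar of 4/2 = 64 thirty-second notes.
Express everything in thirty-second notes: half = 16; quarter = 8; half tied to quarter (half + quarter) = 24; eighth = 4; quarter note = 8; dotted sixteenth = 3; thirty-second note = 1.
Adding: 16 + 8 + 24 + 4 + 8 + 3 + 1 = 64.
64 equals 64, so the answer is Yes.

Yes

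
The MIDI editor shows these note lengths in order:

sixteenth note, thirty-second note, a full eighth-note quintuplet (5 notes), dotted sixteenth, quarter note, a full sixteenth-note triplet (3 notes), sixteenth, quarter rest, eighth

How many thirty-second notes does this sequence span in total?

In thirty-second notes: sixteenth note = 2; thirty-second note = 1; a full eighth-note quintuplet (5 notes) (five quintuplet eighths span one half) = 16; dotted sixteenth = 3; quarter note = 8; a full sixteenth-note triplet (3 notes) (three triplet sixteenths span one eighth) = 4; sixteenth = 2; quarter rest = 8; eighth = 4.
Total: 2 + 1 + 16 + 3 + 8 + 4 + 2 + 8 + 4 = 48 thirty-second notes.

48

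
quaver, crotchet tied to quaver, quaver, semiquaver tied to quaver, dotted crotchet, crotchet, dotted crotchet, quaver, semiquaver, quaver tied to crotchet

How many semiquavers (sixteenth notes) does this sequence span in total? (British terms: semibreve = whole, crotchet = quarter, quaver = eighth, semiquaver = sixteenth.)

38

Working in sixteenth notes: quaver = 2; crotchet tied to quaver (crotchet + quaver) = 6; quaver = 2; semiquaver tied to quaver (semiquaver + quaver) = 3; dotted crotchet = 6; crotchet = 4; dotted crotchet = 6; quaver = 2; semiquaver = 1; quaver tied to crotchet (quaver + crotchet) = 6.
Adding: 2 + 6 + 2 + 3 + 6 + 4 + 6 + 2 + 1 + 6 = 38 sixteenth notes.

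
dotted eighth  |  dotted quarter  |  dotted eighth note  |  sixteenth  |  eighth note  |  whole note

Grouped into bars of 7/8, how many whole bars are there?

2

One bar of 7/8 = 14 sixteenth notes.
Working in sixteenth notes: dotted eighth = 3; dotted quarter = 6; dotted eighth note = 3; sixteenth = 1; eighth note = 2; whole note = 16.
Sum: 3 + 6 + 3 + 1 + 2 + 16 = 31.
31 ÷ 14 = 2 complete bars with 3 left over.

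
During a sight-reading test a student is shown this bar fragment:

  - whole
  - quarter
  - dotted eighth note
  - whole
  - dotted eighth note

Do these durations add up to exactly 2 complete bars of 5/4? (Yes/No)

No

One bar of 5/4 = 20 sixteenth notes, so 2 bars = 40.
In sixteenth notes: whole = 16; quarter = 4; dotted eighth note = 3; whole = 16; dotted eighth note = 3.
Sum: 16 + 4 + 3 + 16 + 3 = 42.
42 exceeds 40, so the answer is No.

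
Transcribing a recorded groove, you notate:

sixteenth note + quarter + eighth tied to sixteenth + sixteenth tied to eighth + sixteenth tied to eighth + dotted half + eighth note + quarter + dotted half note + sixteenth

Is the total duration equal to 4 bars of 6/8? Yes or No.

One bar of 6/8 = 12 sixteenth notes, so 4 bars = 48.
Working in sixteenth notes: sixteenth note = 1; quarter = 4; eighth tied to sixteenth (eighth + sixteenth) = 3; sixteenth tied to eighth (sixteenth + eighth) = 3; sixteenth tied to eighth (sixteenth + eighth) = 3; dotted half = 12; eighth note = 2; quarter = 4; dotted half note = 12; sixteenth = 1.
Adding: 1 + 4 + 3 + 3 + 3 + 12 + 2 + 4 + 12 + 1 = 45.
45 falls short of 48, so the answer is No.

No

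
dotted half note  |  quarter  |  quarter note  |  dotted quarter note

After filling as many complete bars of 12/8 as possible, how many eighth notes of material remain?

One bar of 12/8 = 12 eighth notes.
Working in eighth notes: dotted half note = 6; quarter = 2; quarter note = 2; dotted quarter note = 3.
Sum: 6 + 2 + 2 + 3 = 13.
13 ÷ 12 = 1 complete bar with 1 eighth note remaining.

1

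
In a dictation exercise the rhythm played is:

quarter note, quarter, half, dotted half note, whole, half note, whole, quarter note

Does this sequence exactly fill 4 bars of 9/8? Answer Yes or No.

One bar of 9/8 = 9 eighth notes, so 4 bars = 36.
Working in eighth notes: quarter note = 2; quarter = 2; half = 4; dotted half note = 6; whole = 8; half note = 4; whole = 8; quarter note = 2.
Total: 2 + 2 + 4 + 6 + 8 + 4 + 8 + 2 = 36.
36 equals 36, so the answer is Yes.

Yes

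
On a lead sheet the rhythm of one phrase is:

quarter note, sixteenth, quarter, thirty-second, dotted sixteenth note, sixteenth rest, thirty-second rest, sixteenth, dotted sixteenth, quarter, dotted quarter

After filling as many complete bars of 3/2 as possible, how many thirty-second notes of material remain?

One bar of 3/2 = 48 thirty-second notes.
Each duration in thirty-second notes: quarter note = 8; sixteenth = 2; quarter = 8; thirty-second = 1; dotted sixteenth note = 3; sixteenth rest = 2; thirty-second rest = 1; sixteenth = 2; dotted sixteenth = 3; quarter = 8; dotted quarter = 12.
Total: 8 + 2 + 8 + 1 + 3 + 2 + 1 + 2 + 3 + 8 + 12 = 50.
50 ÷ 48 = 1 complete bar with 2 thirty-second notes remaining.

2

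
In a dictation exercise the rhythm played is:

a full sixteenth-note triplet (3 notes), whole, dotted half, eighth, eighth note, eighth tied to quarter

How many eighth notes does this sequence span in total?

Each duration in eighth notes: a full sixteenth-note triplet (3 notes) (three triplet sixteenths span one eighth) = 1; whole = 8; dotted half = 6; eighth = 1; eighth note = 1; eighth tied to quarter (eighth + quarter) = 3.
Altogether 1 + 8 + 6 + 1 + 1 + 3 = 20 eighth notes.

20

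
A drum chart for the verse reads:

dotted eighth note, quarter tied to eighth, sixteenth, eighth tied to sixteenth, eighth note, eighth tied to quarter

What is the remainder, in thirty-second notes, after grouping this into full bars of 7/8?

14

One bar of 7/8 = 14 sixteenth notes.
Working in sixteenth notes: dotted eighth note = 3; quarter tied to eighth (quarter + eighth) = 6; sixteenth = 1; eighth tied to sixteenth (eighth + sixteenth) = 3; eighth note = 2; eighth tied to quarter (eighth + quarter) = 6.
Altogether 3 + 6 + 1 + 3 + 2 + 6 = 21.
21 ÷ 14 = 1 complete bar with 7 sixteenth notes remaining = 14 thirty-second notes.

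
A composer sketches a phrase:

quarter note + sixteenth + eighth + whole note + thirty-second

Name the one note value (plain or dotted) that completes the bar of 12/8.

thirty-second note

The bar of 12/8 = 48 thirty-second notes.
In thirty-second notes: quarter note = 8; sixteenth = 2; eighth = 4; whole note = 32; thirty-second = 1.
Adding: 8 + 2 + 4 + 32 + 1 = 47.
Remaining: 48 − 47 = 1 thirty-second note, which is a thirty-second note.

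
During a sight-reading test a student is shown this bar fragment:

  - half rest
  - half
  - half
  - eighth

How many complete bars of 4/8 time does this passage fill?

One bar of 4/8 = 4 eighth notes.
Each duration in eighth notes: half rest = 4; half = 4; half = 4; eighth = 1.
Altogether 4 + 4 + 4 + 1 = 13.
13 ÷ 4 = 3 complete bars with 1 left over.

3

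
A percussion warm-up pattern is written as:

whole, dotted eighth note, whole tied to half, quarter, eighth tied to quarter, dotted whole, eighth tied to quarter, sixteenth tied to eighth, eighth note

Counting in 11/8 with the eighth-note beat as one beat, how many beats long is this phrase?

One eighth-note beat = 2 sixteenth notes.
Convert each value to sixteenth notes: whole = 16; dotted eighth note = 3; whole tied to half (whole + half) = 24; quarter = 4; eighth tied to quarter (eighth + quarter) = 6; dotted whole = 24; eighth tied to quarter (eighth + quarter) = 6; sixteenth tied to eighth (sixteenth + eighth) = 3; eighth note = 2.
Altogether 16 + 3 + 24 + 4 + 6 + 24 + 6 + 3 + 2 = 88.
88 ÷ 2 = 44 beats.

44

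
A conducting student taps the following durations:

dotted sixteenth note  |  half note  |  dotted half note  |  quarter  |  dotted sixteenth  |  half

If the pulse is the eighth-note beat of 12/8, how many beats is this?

One eighth-note beat = 4 thirty-second notes.
In thirty-second notes: dotted sixteenth note = 3; half note = 16; dotted half note = 24; quarter = 8; dotted sixteenth = 3; half = 16.
Total: 3 + 16 + 24 + 8 + 3 + 16 = 70.
70 ÷ 4 = 17.5 beats.

17.5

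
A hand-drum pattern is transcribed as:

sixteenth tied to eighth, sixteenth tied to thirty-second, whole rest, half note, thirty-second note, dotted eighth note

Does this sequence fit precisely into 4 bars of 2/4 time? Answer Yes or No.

One bar of 2/4 = 16 thirty-second notes, so 4 bars = 64.
Express everything in thirty-second notes: sixteenth tied to eighth (sixteenth + eighth) = 6; sixteenth tied to thirty-second (sixteenth + thirty-second) = 3; whole rest = 32; half note = 16; thirty-second note = 1; dotted eighth note = 6.
Adding: 6 + 3 + 32 + 16 + 1 + 6 = 64.
64 equals 64, so the answer is Yes.

Yes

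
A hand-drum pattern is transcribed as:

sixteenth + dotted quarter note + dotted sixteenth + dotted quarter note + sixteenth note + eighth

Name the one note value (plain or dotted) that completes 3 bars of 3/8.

thirty-second note

3 bars of 3/8 = 36 thirty-second notes.
Convert each value to thirty-second notes: sixteenth = 2; dotted quarter note = 12; dotted sixteenth = 3; dotted quarter note = 12; sixteenth note = 2; eighth = 4.
Adding: 2 + 12 + 3 + 12 + 2 + 4 = 35.
Remaining: 36 − 35 = 1 thirty-second note, which is a thirty-second note.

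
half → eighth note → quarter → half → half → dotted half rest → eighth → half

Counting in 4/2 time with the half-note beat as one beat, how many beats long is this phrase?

6.5

One half-note beat = 4 eighth notes.
Each duration in eighth notes: half = 4; eighth note = 1; quarter = 2; half = 4; half = 4; dotted half rest = 6; eighth = 1; half = 4.
Adding: 4 + 1 + 2 + 4 + 4 + 6 + 1 + 4 = 26.
26 ÷ 4 = 6.5 beats.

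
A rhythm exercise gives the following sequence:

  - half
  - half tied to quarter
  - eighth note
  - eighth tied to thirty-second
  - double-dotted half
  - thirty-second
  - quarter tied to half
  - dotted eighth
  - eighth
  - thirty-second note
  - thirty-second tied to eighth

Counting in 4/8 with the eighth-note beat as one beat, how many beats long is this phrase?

One eighth-note beat = 4 thirty-second notes.
Each duration in thirty-second notes: half = 16; half tied to quarter (half + quarter) = 24; eighth note = 4; eighth tied to thirty-second (eighth + thirty-second) = 5; double-dotted half = 28; thirty-second = 1; quarter tied to half (quarter + half) = 24; dotted eighth = 6; eighth = 4; thirty-second note = 1; thirty-second tied to eighth (thirty-second + eighth) = 5.
Adding: 16 + 24 + 4 + 5 + 28 + 1 + 24 + 6 + 4 + 1 + 5 = 118.
118 ÷ 4 = 29.5 beats.

29.5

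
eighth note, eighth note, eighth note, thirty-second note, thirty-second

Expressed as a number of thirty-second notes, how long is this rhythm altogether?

Each duration in thirty-second notes: eighth note = 4; eighth note = 4; eighth note = 4; thirty-second note = 1; thirty-second = 1.
Altogether 4 + 4 + 4 + 1 + 1 = 14 thirty-second notes.

14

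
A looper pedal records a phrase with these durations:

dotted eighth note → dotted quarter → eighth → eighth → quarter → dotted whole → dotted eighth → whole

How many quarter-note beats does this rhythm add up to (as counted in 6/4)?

One quarter-note beat = 4 sixteenth notes.
Working in sixteenth notes: dotted eighth note = 3; dotted quarter = 6; eighth = 2; eighth = 2; quarter = 4; dotted whole = 24; dotted eighth = 3; whole = 16.
Sum: 3 + 6 + 2 + 2 + 4 + 24 + 3 + 16 = 60.
60 ÷ 4 = 15 beats.

15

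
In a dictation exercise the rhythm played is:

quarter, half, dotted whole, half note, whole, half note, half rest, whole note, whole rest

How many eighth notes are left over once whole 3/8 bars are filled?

0

One bar of 3/8 = 3 eighth notes.
In eighth notes: quarter = 2; half = 4; dotted whole = 12; half note = 4; whole = 8; half note = 4; half rest = 4; whole note = 8; whole rest = 8.
Sum: 2 + 4 + 12 + 4 + 8 + 4 + 4 + 8 + 8 = 54.
54 ÷ 3 = 18 complete bars with 0 eighth notes remaining.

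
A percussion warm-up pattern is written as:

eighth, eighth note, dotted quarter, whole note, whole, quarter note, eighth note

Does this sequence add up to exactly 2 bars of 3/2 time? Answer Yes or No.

One bar of 3/2 = 12 eighth notes, so 2 bars = 24.
Convert each value to eighth notes: eighth = 1; eighth note = 1; dotted quarter = 3; whole note = 8; whole = 8; quarter note = 2; eighth note = 1.
Sum: 1 + 1 + 3 + 8 + 8 + 2 + 1 = 24.
24 equals 24, so the answer is Yes.

Yes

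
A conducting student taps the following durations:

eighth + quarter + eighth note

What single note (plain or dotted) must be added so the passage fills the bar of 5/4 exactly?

dotted half note

The bar of 5/4 = 10 eighth notes.
Express everything in eighth notes: eighth = 1; quarter = 2; eighth note = 1.
Sum: 1 + 2 + 1 = 4.
Remaining: 10 − 4 = 6 eighth notes, which is a dotted half note.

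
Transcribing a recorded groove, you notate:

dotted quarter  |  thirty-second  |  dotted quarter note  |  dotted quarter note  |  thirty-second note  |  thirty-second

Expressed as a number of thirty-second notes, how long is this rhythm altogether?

39

In thirty-second notes: dotted quarter = 12; thirty-second = 1; dotted quarter note = 12; dotted quarter note = 12; thirty-second note = 1; thirty-second = 1.
Total: 12 + 1 + 12 + 12 + 1 + 1 = 39 thirty-second notes.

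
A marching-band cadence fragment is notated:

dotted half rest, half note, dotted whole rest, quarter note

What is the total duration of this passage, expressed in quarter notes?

Convert each value to quarter notes: dotted half rest = 3; half note = 2; dotted whole rest = 6; quarter note = 1.
Altogether 3 + 2 + 6 + 1 = 12 quarter notes.

12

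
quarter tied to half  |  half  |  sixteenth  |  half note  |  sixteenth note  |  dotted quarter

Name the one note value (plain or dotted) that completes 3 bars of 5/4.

dotted whole note

3 bars of 5/4 = 60 sixteenth notes.
Working in sixteenth notes: quarter tied to half (quarter + half) = 12; half = 8; sixteenth = 1; half note = 8; sixteenth note = 1; dotted quarter = 6.
Total: 12 + 8 + 1 + 8 + 1 + 6 = 36.
Remaining: 60 − 36 = 24 sixteenth notes, which is a dotted whole note.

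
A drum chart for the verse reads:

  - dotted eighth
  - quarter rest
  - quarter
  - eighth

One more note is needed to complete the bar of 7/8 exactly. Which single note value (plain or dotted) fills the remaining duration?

sixteenth note

The bar of 7/8 = 14 sixteenth notes.
Convert each value to sixteenth notes: dotted eighth = 3; quarter rest = 4; quarter = 4; eighth = 2.
Total: 3 + 4 + 4 + 2 = 13.
Remaining: 14 − 13 = 1 sixteenth note, which is a sixteenth note.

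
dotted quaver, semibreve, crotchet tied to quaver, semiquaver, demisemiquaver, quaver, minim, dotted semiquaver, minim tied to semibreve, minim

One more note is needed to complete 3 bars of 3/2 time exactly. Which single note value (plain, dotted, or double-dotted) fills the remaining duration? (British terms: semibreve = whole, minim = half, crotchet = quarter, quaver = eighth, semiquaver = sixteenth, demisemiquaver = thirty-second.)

eighth note

3 bars of 3/2 = 144 thirty-second notes.
In thirty-second notes: dotted quaver = 6; semibreve = 32; crotchet tied to quaver (crotchet + quaver) = 12; semiquaver = 2; demisemiquaver = 1; quaver = 4; minim = 16; dotted semiquaver = 3; minim tied to semibreve (minim + semibreve) = 48; minim = 16.
Sum: 6 + 32 + 12 + 2 + 1 + 4 + 16 + 3 + 48 + 16 = 140.
Remaining: 144 − 140 = 4 thirty-second notes, which is a eighth note.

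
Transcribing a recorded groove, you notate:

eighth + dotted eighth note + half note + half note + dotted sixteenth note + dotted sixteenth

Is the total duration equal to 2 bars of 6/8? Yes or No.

Yes

One bar of 6/8 = 24 thirty-second notes, so 2 bars = 48.
In thirty-second notes: eighth = 4; dotted eighth note = 6; half note = 16; half note = 16; dotted sixteenth note = 3; dotted sixteenth = 3.
Adding: 4 + 6 + 16 + 16 + 3 + 3 = 48.
48 equals 48, so the answer is Yes.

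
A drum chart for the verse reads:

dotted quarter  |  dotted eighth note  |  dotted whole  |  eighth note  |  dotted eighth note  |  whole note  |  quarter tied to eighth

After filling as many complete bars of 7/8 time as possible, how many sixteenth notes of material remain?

4

One bar of 7/8 = 14 sixteenth notes.
Working in sixteenth notes: dotted quarter = 6; dotted eighth note = 3; dotted whole = 24; eighth note = 2; dotted eighth note = 3; whole note = 16; quarter tied to eighth (quarter + eighth) = 6.
Adding: 6 + 3 + 24 + 2 + 3 + 16 + 6 = 60.
60 ÷ 14 = 4 complete bars with 4 sixteenth notes remaining.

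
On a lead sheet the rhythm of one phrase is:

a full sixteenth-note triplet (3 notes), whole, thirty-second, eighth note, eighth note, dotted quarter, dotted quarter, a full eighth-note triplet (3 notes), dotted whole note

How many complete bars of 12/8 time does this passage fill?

2

One bar of 12/8 = 48 thirty-second notes.
Working in thirty-second notes: a full sixteenth-note triplet (3 notes) (three triplet sixteenths span one eighth) = 4; whole = 32; thirty-second = 1; eighth note = 4; eighth note = 4; dotted quarter = 12; dotted quarter = 12; a full eighth-note triplet (3 notes) (three triplet eighths span one quarter) = 8; dotted whole note = 48.
Adding: 4 + 32 + 1 + 4 + 4 + 12 + 12 + 8 + 48 = 125.
125 ÷ 48 = 2 complete bars with 29 left over.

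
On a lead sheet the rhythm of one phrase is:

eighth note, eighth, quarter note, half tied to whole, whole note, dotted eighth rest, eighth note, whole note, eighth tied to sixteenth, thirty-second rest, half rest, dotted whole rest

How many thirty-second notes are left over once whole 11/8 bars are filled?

33

One bar of 11/8 = 44 thirty-second notes.
In thirty-second notes: eighth note = 4; eighth = 4; quarter note = 8; half tied to whole (half + whole) = 48; whole note = 32; dotted eighth rest = 6; eighth note = 4; whole note = 32; eighth tied to sixteenth (eighth + sixteenth) = 6; thirty-second rest = 1; half rest = 16; dotted whole rest = 48.
Sum: 4 + 4 + 8 + 48 + 32 + 6 + 4 + 32 + 6 + 1 + 16 + 48 = 209.
209 ÷ 44 = 4 complete bars with 33 thirty-second notes remaining.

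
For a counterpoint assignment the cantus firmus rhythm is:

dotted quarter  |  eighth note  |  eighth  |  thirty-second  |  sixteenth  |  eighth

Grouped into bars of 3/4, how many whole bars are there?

1

One bar of 3/4 = 24 thirty-second notes.
Convert each value to thirty-second notes: dotted quarter = 12; eighth note = 4; eighth = 4; thirty-second = 1; sixteenth = 2; eighth = 4.
Sum: 12 + 4 + 4 + 1 + 2 + 4 = 27.
27 ÷ 24 = 1 complete bar with 3 left over.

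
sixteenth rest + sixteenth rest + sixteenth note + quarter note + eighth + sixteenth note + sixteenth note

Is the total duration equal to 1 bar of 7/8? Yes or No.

No

One bar of 7/8 = 14 sixteenth notes.
Express everything in sixteenth notes: sixteenth rest = 1; sixteenth rest = 1; sixteenth note = 1; quarter note = 4; eighth = 2; sixteenth note = 1; sixteenth note = 1.
Total: 1 + 1 + 1 + 4 + 2 + 1 + 1 = 11.
11 falls short of 14, so the answer is No.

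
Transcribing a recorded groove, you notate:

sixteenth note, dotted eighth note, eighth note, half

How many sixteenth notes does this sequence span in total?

Convert each value to sixteenth notes: sixteenth note = 1; dotted eighth note = 3; eighth note = 2; half = 8.
Altogether 1 + 3 + 2 + 8 = 14 sixteenth notes.

14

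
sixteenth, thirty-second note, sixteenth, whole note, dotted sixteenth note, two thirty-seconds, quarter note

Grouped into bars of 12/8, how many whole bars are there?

One bar of 12/8 = 48 thirty-second notes.
Express everything in thirty-second notes: sixteenth = 2; thirty-second note = 1; sixteenth = 2; whole note = 32; dotted sixteenth note = 3; thirty-second = 1; thirty-second = 1; quarter note = 8.
Adding: 2 + 1 + 2 + 32 + 3 + 1 + 1 + 8 = 50.
50 ÷ 48 = 1 complete bar with 2 left over.

1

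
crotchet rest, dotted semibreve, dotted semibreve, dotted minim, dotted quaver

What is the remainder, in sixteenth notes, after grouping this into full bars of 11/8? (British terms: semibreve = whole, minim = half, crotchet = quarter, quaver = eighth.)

1

One bar of 11/8 = 22 sixteenth notes.
Express everything in sixteenth notes: crotchet rest = 4; dotted semibreve = 24; dotted semibreve = 24; dotted minim = 12; dotted quaver = 3.
Adding: 4 + 24 + 24 + 12 + 3 = 67.
67 ÷ 22 = 3 complete bars with 1 sixteenth note remaining.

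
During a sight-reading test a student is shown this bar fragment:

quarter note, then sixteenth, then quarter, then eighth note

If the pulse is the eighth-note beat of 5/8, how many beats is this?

One eighth-note beat = 2 sixteenth notes.
Express everything in sixteenth notes: quarter note = 4; sixteenth = 1; quarter = 4; eighth note = 2.
Adding: 4 + 1 + 4 + 2 = 11.
11 ÷ 2 = 5.5 beats.

5.5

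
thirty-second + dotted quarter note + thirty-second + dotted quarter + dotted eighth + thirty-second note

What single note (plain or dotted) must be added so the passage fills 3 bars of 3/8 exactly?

3 bars of 3/8 = 36 thirty-second notes.
In thirty-second notes: thirty-second = 1; dotted quarter note = 12; thirty-second = 1; dotted quarter = 12; dotted eighth = 6; thirty-second note = 1.
Altogether 1 + 12 + 1 + 12 + 6 + 1 = 33.
Remaining: 36 − 33 = 3 thirty-second notes, which is a dotted sixteenth note.

dotted sixteenth note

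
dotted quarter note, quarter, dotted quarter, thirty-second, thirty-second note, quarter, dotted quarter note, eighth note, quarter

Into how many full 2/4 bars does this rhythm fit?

4

One bar of 2/4 = 16 thirty-second notes.
Convert each value to thirty-second notes: dotted quarter note = 12; quarter = 8; dotted quarter = 12; thirty-second = 1; thirty-second note = 1; quarter = 8; dotted quarter note = 12; eighth note = 4; quarter = 8.
Sum: 12 + 8 + 12 + 1 + 1 + 8 + 12 + 4 + 8 = 66.
66 ÷ 16 = 4 complete bars with 2 left over.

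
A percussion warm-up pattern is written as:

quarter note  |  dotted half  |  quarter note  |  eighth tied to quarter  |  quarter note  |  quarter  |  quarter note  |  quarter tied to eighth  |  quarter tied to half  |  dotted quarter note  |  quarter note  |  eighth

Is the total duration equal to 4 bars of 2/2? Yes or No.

No

One bar of 2/2 = 8 eighth notes, so 4 bars = 32.
Each duration in eighth notes: quarter note = 2; dotted half = 6; quarter note = 2; eighth tied to quarter (eighth + quarter) = 3; quarter note = 2; quarter = 2; quarter note = 2; quarter tied to eighth (quarter + eighth) = 3; quarter tied to half (quarter + half) = 6; dotted quarter note = 3; quarter note = 2; eighth = 1.
Total: 2 + 6 + 2 + 3 + 2 + 2 + 2 + 3 + 6 + 3 + 2 + 1 = 34.
34 exceeds 32, so the answer is No.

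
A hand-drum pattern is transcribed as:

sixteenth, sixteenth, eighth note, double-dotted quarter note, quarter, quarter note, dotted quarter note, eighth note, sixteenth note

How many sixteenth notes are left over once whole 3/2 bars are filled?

4

One bar of 3/2 = 24 sixteenth notes.
Each duration in sixteenth notes: sixteenth = 1; sixteenth = 1; eighth note = 2; double-dotted quarter note = 7; quarter = 4; quarter note = 4; dotted quarter note = 6; eighth note = 2; sixteenth note = 1.
Adding: 1 + 1 + 2 + 7 + 4 + 4 + 6 + 2 + 1 = 28.
28 ÷ 24 = 1 complete bar with 4 sixteenth notes remaining.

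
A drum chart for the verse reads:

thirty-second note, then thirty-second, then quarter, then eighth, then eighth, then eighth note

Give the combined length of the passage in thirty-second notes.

Each duration in thirty-second notes: thirty-second note = 1; thirty-second = 1; quarter = 8; eighth = 4; eighth = 4; eighth note = 4.
Sum: 1 + 1 + 8 + 4 + 4 + 4 = 22 thirty-second notes.

22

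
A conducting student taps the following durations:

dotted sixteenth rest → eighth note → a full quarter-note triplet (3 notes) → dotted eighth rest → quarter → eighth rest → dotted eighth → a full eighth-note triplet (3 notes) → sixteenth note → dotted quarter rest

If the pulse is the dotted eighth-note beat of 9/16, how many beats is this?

One dotted eighth-note beat = 6 thirty-second notes.
Convert each value to thirty-second notes: dotted sixteenth rest = 3; eighth note = 4; a full quarter-note triplet (3 notes) (three triplet quarters span one half) = 16; dotted eighth rest = 6; quarter = 8; eighth rest = 4; dotted eighth = 6; a full eighth-note triplet (3 notes) (three triplet eighths span one quarter) = 8; sixteenth note = 2; dotted quarter rest = 12.
Total: 3 + 4 + 16 + 6 + 8 + 4 + 6 + 8 + 2 + 12 = 69.
69 ÷ 6 = 11.5 beats.

11.5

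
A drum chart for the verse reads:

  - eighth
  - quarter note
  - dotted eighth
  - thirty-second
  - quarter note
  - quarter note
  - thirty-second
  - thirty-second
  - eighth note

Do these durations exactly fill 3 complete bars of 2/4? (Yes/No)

One bar of 2/4 = 16 thirty-second notes, so 3 bars = 48.
Express everything in thirty-second notes: eighth = 4; quarter note = 8; dotted eighth = 6; thirty-second = 1; quarter note = 8; quarter note = 8; thirty-second = 1; thirty-second = 1; eighth note = 4.
Total: 4 + 8 + 6 + 1 + 8 + 8 + 1 + 1 + 4 = 41.
41 falls short of 48, so the answer is No.

No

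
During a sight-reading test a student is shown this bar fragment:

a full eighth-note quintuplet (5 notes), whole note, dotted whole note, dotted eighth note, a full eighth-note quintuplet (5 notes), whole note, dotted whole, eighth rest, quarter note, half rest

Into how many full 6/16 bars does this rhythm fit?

One bar of 6/16 = 6 sixteenth notes.
Express everything in sixteenth notes: a full eighth-note quintuplet (5 notes) (five quintuplet eighths span one half) = 8; whole note = 16; dotted whole note = 24; dotted eighth note = 3; a full eighth-note quintuplet (5 notes) (five quintuplet eighths span one half) = 8; whole note = 16; dotted whole = 24; eighth rest = 2; quarter note = 4; half rest = 8.
Adding: 8 + 16 + 24 + 3 + 8 + 16 + 24 + 2 + 4 + 8 = 113.
113 ÷ 6 = 18 complete bars with 5 left over.

18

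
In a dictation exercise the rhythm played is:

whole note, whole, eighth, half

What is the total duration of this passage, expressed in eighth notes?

In eighth notes: whole note = 8; whole = 8; eighth = 1; half = 4.
Sum: 8 + 8 + 1 + 4 = 21 eighth notes.

21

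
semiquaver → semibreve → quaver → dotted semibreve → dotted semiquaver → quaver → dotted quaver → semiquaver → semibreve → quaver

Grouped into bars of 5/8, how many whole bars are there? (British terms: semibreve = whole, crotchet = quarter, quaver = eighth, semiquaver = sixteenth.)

6

One bar of 5/8 = 20 thirty-second notes.
Express everything in thirty-second notes: semiquaver = 2; semibreve = 32; quaver = 4; dotted semibreve = 48; dotted semiquaver = 3; quaver = 4; dotted quaver = 6; semiquaver = 2; semibreve = 32; quaver = 4.
Total: 2 + 32 + 4 + 48 + 3 + 4 + 6 + 2 + 32 + 4 = 137.
137 ÷ 20 = 6 complete bars with 17 left over.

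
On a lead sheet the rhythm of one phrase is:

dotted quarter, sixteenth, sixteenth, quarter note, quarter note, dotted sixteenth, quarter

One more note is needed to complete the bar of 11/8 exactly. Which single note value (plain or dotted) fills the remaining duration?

The bar of 11/8 = 44 thirty-second notes.
Express everything in thirty-second notes: dotted quarter = 12; sixteenth = 2; sixteenth = 2; quarter note = 8; quarter note = 8; dotted sixteenth = 3; quarter = 8.
Sum: 12 + 2 + 2 + 8 + 8 + 3 + 8 = 43.
Remaining: 44 − 43 = 1 thirty-second note, which is a thirty-second note.

thirty-second note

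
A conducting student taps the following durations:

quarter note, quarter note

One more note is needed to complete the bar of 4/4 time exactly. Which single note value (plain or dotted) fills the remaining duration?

The bar of 4/4 = 4 quarter notes.
In quarter notes: quarter note = 1; quarter note = 1.
Adding: 1 + 1 = 2.
Remaining: 4 − 2 = 2 quarter notes, which is a half note.

half note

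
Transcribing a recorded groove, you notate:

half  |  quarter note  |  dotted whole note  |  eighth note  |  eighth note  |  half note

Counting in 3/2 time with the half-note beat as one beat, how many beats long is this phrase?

6

One half-note beat = 4 eighth notes.
Working in eighth notes: half = 4; quarter note = 2; dotted whole note = 12; eighth note = 1; eighth note = 1; half note = 4.
Total: 4 + 2 + 12 + 1 + 1 + 4 = 24.
24 ÷ 4 = 6 beats.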